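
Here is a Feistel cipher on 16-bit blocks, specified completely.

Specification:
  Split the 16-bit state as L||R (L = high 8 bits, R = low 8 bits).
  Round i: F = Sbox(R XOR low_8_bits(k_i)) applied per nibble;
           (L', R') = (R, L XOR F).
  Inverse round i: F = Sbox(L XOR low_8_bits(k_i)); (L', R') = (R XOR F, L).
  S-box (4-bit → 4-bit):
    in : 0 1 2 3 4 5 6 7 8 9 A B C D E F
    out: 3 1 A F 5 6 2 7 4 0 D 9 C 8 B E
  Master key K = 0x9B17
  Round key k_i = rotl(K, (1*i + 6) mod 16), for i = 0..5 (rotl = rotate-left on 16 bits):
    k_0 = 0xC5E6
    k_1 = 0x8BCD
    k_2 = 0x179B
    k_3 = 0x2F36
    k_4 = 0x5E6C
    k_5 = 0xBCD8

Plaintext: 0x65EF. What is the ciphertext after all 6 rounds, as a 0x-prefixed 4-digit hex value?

s_0 = plaintext = 0x65EF
s_1 = Round(s_0, k_0) = 0xEF55
s_2 = Round(s_1, k_1) = 0x55EB
s_3 = Round(s_2, k_2) = 0xEB26
s_4 = Round(s_3, k_3) = 0x26F8
s_5 = Round(s_4, k_4) = 0xF823
s_6 = Round(s_5, k_5) = 0x2311

0x2311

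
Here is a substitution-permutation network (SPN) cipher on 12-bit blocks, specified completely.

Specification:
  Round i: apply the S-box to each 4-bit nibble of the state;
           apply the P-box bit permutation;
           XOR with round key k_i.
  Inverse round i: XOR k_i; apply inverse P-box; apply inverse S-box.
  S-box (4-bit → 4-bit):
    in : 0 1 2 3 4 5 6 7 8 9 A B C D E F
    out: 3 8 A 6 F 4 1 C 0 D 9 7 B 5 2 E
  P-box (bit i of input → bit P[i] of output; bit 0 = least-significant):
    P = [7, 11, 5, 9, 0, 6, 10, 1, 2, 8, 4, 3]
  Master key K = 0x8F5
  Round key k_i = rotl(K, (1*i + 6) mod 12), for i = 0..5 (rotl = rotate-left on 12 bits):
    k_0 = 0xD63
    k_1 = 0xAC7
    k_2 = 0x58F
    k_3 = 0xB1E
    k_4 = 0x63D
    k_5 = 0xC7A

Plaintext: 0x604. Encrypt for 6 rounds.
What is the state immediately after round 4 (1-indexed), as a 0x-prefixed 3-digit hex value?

0x229

s_0 = plaintext = 0x604
s_1 = Round(s_0, k_0) = 0x786
s_2 = Round(s_1, k_1) = 0xA5F
s_3 = Round(s_2, k_2) = 0xBA3
s_4 = Round(s_3, k_3) = 0x229
s_5 = Round(s_4, k_4) = 0x5D7
s_6 = Round(s_5, k_5) = 0xA4B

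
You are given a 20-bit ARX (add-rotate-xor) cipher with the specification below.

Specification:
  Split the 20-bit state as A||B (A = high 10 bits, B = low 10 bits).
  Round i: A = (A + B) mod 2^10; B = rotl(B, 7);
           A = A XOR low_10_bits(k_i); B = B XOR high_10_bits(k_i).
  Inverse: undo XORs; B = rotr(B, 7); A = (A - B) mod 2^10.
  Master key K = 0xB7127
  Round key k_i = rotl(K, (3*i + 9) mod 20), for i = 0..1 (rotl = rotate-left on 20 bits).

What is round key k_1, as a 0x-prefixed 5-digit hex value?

K = 0xB7127
k_0 = rotl(K, (3*0+9) mod 20) = rotl(K, 9) = 0x24F6E
k_1 = rotl(K, (3*1+9) mod 20) = rotl(K, 12) = 0x27B71

0x27B71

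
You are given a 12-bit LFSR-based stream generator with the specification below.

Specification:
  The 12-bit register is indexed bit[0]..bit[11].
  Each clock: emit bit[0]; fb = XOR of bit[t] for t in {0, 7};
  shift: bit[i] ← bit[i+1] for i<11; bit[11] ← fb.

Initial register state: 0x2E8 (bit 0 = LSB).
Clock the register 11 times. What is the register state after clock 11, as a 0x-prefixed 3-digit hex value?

0x69A

reg_0 = 0x2E8
clock 1: out=0, reg = 0x974
clock 2: out=0, reg = 0x4BA
clock 3: out=0, reg = 0xA5D
clock 4: out=1, reg = 0xD2E
clock 5: out=0, reg = 0x697
clock 6: out=1, reg = 0x34B
clock 7: out=1, reg = 0x9A5
clock 8: out=1, reg = 0x4D2
clock 9: out=0, reg = 0xA69
clock 10: out=1, reg = 0xD34
clock 11: out=0, reg = 0x69A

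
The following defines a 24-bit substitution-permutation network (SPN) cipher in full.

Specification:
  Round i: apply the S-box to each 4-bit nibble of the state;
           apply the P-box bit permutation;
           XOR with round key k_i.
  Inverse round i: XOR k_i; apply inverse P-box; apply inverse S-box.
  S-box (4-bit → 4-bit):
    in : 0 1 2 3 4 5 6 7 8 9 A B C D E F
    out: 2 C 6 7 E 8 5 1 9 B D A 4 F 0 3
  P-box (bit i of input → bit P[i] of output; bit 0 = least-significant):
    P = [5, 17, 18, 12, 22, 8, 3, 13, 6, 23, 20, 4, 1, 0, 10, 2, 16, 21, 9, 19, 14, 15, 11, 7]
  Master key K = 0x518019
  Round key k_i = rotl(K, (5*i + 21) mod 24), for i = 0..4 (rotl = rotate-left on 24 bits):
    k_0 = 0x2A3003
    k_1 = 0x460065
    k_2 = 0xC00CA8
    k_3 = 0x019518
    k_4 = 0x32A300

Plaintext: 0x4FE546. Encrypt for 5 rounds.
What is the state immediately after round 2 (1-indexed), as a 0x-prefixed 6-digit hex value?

0xE5B132

s_0 = plaintext = 0x4FE546
s_1 = Round(s_0, k_0) = 0x0F99BB
s_2 = Round(s_1, k_1) = 0xE5B132
s_3 = Round(s_2, k_2) = 0x9E0DB5
s_4 = Round(s_3, k_3) = 0x9164C9
s_5 = Round(s_4, k_4) = 0xA875BA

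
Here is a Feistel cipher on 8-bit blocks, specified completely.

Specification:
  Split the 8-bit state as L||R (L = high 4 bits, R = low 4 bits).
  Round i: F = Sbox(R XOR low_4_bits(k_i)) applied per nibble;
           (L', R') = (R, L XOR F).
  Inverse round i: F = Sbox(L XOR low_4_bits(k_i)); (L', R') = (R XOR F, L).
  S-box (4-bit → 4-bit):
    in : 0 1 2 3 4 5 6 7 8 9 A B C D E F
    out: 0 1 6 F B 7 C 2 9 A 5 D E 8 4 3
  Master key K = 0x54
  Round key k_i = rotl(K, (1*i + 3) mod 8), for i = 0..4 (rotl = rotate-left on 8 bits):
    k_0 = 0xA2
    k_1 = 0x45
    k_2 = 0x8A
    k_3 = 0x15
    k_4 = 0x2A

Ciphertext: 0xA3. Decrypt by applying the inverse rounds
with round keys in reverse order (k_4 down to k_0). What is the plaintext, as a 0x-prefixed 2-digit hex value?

0x5F

s_0 = ciphertext = 0xA3
s_1 = InvRound(s_0, k_4) = 0x3A
s_2 = InvRound(s_1, k_3) = 0x63
s_3 = InvRound(s_2, k_2) = 0xD6
s_4 = InvRound(s_3, k_1) = 0xFD
s_5 = InvRound(s_4, k_0) = 0x5F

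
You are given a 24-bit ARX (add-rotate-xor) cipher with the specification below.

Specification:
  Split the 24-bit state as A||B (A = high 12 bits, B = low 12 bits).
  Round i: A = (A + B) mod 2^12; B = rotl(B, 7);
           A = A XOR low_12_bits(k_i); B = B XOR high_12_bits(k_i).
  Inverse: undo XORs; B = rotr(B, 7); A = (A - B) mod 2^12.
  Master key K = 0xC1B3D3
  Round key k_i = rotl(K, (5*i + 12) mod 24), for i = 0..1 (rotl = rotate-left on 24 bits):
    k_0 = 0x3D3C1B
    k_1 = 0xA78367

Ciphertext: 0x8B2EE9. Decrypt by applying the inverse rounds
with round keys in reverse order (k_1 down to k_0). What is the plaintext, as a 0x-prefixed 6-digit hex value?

s_0 = ciphertext = 0x8B2EE9
s_1 = InvRound(s_0, k_1) = 0x9AC229
s_2 = InvRound(s_1, k_0) = 0x674F43

0x674F43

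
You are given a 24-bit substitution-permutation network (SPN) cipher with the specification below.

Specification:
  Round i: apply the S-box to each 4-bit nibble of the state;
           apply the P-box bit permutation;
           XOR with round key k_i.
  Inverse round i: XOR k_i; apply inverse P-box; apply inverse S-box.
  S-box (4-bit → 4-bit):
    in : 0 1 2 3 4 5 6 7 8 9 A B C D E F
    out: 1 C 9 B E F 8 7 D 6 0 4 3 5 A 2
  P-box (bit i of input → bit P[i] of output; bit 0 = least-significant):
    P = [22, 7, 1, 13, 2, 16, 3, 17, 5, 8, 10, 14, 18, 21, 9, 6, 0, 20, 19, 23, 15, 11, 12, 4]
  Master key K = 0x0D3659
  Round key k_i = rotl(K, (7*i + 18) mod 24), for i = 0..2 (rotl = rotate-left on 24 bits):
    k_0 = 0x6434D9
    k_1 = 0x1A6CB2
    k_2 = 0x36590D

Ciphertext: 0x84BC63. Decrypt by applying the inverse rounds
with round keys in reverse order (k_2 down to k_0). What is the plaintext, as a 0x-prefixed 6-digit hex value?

s_0 = ciphertext = 0x84BC63
s_1 = InvRound(s_0, k_2) = 0x0EE581
s_2 = InvRound(s_1, k_1) = 0x3C0CAB
s_3 = InvRound(s_2, k_0) = 0x4960A8

0x4960A8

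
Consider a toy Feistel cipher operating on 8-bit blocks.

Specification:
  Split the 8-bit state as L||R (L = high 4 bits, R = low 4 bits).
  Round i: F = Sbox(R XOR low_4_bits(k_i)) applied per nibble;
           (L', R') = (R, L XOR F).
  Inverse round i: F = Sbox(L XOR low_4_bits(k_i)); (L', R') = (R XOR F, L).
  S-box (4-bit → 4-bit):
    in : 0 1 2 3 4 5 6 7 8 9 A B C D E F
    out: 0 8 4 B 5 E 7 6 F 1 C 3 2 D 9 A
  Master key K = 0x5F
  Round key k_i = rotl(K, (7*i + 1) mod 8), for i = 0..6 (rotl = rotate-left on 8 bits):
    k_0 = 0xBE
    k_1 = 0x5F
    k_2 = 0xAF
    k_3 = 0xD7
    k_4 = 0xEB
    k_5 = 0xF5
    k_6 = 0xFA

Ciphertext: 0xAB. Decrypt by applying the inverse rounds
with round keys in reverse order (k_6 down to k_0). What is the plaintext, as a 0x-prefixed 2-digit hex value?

0x15

s_0 = ciphertext = 0xAB
s_1 = InvRound(s_0, k_6) = 0xBA
s_2 = InvRound(s_1, k_5) = 0x3B
s_3 = InvRound(s_2, k_4) = 0x43
s_4 = InvRound(s_3, k_3) = 0x84
s_5 = InvRound(s_4, k_2) = 0x28
s_6 = InvRound(s_5, k_1) = 0x52
s_7 = InvRound(s_6, k_0) = 0x15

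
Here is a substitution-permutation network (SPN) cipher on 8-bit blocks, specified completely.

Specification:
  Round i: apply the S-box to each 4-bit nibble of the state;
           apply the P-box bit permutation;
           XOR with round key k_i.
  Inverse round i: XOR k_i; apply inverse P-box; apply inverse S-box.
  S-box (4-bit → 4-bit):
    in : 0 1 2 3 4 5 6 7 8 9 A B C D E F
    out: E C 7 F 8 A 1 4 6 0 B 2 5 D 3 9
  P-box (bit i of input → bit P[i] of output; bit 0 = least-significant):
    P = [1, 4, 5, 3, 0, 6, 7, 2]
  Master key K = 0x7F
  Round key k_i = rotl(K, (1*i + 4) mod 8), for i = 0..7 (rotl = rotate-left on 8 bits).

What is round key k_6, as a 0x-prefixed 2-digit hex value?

K = 0x7F
k_0 = rotl(K, (1*0+4) mod 8) = rotl(K, 4) = 0xF7
k_1 = rotl(K, (1*1+4) mod 8) = rotl(K, 5) = 0xEF
k_2 = rotl(K, (1*2+4) mod 8) = rotl(K, 6) = 0xDF
k_3 = rotl(K, (1*3+4) mod 8) = rotl(K, 7) = 0xBF
k_4 = rotl(K, (1*4+4) mod 8) = rotl(K, 0) = 0x7F
k_5 = rotl(K, (1*5+4) mod 8) = rotl(K, 1) = 0xFE
k_6 = rotl(K, (1*6+4) mod 8) = rotl(K, 2) = 0xFD

0xFD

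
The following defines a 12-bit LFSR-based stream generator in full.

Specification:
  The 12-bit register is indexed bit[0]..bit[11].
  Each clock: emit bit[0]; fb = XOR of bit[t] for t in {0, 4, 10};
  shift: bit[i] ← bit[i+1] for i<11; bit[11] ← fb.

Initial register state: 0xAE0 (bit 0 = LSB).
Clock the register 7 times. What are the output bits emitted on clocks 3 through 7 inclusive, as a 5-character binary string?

00011

reg_0 = 0xAE0
clock 1: out=0, reg = 0x570
clock 2: out=0, reg = 0x2B8
clock 3: out=0, reg = 0x95C
clock 4: out=0, reg = 0xCAE
clock 5: out=0, reg = 0xE57
clock 6: out=1, reg = 0xF2B
clock 7: out=1, reg = 0x795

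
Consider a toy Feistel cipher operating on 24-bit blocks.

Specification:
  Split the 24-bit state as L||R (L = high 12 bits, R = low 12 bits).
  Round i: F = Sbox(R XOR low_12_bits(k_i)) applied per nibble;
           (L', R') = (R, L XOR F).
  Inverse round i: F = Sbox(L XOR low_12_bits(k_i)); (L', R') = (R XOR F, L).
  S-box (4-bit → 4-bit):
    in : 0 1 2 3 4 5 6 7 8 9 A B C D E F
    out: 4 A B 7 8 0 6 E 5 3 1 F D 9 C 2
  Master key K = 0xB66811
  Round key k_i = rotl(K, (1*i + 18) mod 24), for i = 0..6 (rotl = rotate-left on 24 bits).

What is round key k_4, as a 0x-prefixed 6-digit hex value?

K = 0xB66811
k_0 = rotl(K, (1*0+18) mod 24) = rotl(K, 18) = 0x46D9A0
k_1 = rotl(K, (1*1+18) mod 24) = rotl(K, 19) = 0x8DB340
k_2 = rotl(K, (1*2+18) mod 24) = rotl(K, 20) = 0x1B6681
k_3 = rotl(K, (1*3+18) mod 24) = rotl(K, 21) = 0x36CD02
k_4 = rotl(K, (1*4+18) mod 24) = rotl(K, 22) = 0x6D9A04

0x6D9A04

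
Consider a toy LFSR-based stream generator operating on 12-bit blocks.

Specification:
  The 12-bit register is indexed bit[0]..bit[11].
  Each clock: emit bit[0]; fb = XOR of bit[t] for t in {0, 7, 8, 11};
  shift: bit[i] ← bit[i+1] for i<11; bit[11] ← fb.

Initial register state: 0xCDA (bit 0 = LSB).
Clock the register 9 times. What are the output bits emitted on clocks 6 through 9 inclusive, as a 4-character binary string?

0110

reg_0 = 0xCDA
clock 1: out=0, reg = 0x66D
clock 2: out=1, reg = 0xB36
clock 3: out=0, reg = 0x59B
clock 4: out=1, reg = 0xACD
clock 5: out=1, reg = 0xD66
clock 6: out=0, reg = 0x6B3
clock 7: out=1, reg = 0x359
clock 8: out=1, reg = 0x1AC
clock 9: out=0, reg = 0x0D6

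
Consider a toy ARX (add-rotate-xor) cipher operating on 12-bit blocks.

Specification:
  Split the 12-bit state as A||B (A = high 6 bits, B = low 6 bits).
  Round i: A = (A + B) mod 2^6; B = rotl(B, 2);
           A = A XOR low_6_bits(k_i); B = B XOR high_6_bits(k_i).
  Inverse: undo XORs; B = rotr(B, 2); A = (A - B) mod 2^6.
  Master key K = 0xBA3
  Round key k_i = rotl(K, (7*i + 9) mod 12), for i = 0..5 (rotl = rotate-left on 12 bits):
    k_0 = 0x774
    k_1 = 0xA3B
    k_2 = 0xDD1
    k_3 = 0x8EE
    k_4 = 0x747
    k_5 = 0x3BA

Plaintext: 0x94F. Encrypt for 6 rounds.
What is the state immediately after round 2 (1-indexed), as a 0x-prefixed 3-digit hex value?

0x6AE

s_0 = plaintext = 0x94F
s_1 = Round(s_0, k_0) = 0x021
s_2 = Round(s_1, k_1) = 0x6AE
s_3 = Round(s_2, k_2) = 0x64D
s_4 = Round(s_3, k_3) = 0x217
s_5 = Round(s_4, k_4) = 0x600
s_6 = Round(s_5, k_5) = 0x88E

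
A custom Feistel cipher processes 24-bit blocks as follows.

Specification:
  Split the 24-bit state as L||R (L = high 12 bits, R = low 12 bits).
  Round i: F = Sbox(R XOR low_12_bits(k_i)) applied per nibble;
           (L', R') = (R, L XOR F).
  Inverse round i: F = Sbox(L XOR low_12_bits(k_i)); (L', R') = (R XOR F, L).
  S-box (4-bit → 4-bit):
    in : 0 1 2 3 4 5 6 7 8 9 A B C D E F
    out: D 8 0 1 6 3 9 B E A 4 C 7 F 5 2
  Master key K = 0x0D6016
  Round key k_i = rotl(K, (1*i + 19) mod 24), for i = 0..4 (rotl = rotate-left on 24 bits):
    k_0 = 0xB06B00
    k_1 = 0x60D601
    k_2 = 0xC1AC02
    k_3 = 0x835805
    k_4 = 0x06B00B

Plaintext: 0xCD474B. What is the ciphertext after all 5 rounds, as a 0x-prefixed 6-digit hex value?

s_0 = plaintext = 0xCD474B
s_1 = Round(s_0, k_0) = 0x74BBB8
s_2 = Round(s_1, k_1) = 0xBB8881
s_3 = Round(s_2, k_2) = 0x881D59
s_4 = Round(s_3, k_3) = 0xD59BB6
s_5 = Round(s_4, k_4) = 0xBB6196

0xBB6196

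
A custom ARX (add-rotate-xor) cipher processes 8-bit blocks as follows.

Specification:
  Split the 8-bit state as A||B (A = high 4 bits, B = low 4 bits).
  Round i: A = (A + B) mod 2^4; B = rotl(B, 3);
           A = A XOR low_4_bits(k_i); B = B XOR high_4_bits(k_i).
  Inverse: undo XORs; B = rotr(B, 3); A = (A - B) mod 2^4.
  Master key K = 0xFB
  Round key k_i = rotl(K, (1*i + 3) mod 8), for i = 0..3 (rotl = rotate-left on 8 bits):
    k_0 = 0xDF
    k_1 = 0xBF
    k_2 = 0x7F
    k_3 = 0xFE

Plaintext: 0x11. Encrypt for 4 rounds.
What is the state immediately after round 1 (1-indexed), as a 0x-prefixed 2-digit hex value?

s_0 = plaintext = 0x11
s_1 = Round(s_0, k_0) = 0xD5
s_2 = Round(s_1, k_1) = 0xD1
s_3 = Round(s_2, k_2) = 0x1F
s_4 = Round(s_3, k_3) = 0xE0

0xD5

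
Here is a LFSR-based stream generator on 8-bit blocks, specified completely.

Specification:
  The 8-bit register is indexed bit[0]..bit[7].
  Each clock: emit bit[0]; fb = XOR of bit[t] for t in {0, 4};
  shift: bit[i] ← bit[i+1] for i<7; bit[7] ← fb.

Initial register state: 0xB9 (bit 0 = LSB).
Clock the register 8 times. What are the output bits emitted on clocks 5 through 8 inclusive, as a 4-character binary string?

reg_0 = 0xB9
clock 1: out=1, reg = 0x5C
clock 2: out=0, reg = 0xAE
clock 3: out=0, reg = 0x57
clock 4: out=1, reg = 0x2B
clock 5: out=1, reg = 0x95
clock 6: out=1, reg = 0x4A
clock 7: out=0, reg = 0x25
clock 8: out=1, reg = 0x92

1101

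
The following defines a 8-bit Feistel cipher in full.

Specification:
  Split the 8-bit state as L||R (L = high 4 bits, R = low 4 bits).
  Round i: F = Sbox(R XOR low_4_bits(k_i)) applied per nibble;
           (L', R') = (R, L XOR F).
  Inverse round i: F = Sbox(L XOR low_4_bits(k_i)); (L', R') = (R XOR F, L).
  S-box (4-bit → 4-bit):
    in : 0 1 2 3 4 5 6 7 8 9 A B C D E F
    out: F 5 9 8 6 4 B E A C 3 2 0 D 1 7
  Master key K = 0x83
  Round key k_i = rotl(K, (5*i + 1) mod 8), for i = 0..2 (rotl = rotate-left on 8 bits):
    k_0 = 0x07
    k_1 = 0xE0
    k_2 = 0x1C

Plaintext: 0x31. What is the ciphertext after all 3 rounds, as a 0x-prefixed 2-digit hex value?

0xB6

s_0 = plaintext = 0x31
s_1 = Round(s_0, k_0) = 0x18
s_2 = Round(s_1, k_1) = 0x8B
s_3 = Round(s_2, k_2) = 0xB6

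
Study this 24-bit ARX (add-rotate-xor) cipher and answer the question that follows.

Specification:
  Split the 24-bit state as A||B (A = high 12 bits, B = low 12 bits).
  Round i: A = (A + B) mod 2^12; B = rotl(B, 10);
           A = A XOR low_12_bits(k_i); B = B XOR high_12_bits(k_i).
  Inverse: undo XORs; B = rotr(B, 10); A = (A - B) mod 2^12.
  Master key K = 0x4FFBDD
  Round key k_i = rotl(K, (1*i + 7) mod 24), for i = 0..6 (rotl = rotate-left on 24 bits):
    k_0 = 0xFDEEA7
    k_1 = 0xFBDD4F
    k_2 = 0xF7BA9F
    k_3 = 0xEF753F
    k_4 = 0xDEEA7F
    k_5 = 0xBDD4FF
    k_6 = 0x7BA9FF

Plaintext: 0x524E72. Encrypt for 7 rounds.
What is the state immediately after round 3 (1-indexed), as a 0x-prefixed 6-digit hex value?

0x876AD0

s_0 = plaintext = 0x524E72
s_1 = Round(s_0, k_0) = 0xD31442
s_2 = Round(s_1, k_1) = 0xC3C6AD
s_3 = Round(s_2, k_2) = 0x876AD0
s_4 = Round(s_3, k_3) = 0x679C43
s_5 = Round(s_4, k_4) = 0x8C32FE
s_6 = Round(s_5, k_5) = 0xF3E362
s_7 = Round(s_6, k_6) = 0xB5FF62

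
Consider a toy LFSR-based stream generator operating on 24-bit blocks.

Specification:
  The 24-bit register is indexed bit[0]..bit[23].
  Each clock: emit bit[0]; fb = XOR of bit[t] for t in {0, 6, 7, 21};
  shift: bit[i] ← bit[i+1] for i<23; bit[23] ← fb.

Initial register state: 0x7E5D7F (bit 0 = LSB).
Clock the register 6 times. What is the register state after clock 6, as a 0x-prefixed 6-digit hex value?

reg_0 = 0x7E5D7F
clock 1: out=1, reg = 0xBF2EBF
clock 2: out=1, reg = 0xDF975F
clock 3: out=1, reg = 0x6FCBAF
clock 4: out=1, reg = 0xB7E5D7
clock 5: out=1, reg = 0x5BF2EB
clock 6: out=1, reg = 0xADF975

0xADF975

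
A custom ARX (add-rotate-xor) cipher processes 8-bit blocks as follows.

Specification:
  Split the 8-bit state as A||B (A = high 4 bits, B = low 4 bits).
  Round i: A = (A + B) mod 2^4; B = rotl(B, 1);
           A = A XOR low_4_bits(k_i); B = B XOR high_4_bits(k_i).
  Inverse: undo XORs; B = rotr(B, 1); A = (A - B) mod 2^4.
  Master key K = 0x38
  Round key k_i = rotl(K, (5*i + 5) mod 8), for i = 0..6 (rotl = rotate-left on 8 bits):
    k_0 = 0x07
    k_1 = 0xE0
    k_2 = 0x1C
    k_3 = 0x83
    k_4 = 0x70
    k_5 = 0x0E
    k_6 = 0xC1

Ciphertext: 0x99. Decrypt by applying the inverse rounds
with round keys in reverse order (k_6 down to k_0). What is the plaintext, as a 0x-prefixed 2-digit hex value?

s_0 = ciphertext = 0x99
s_1 = InvRound(s_0, k_6) = 0xEA
s_2 = InvRound(s_1, k_5) = 0xB5
s_3 = InvRound(s_2, k_4) = 0xA1
s_4 = InvRound(s_3, k_3) = 0xDC
s_5 = InvRound(s_4, k_2) = 0x3E
s_6 = InvRound(s_5, k_1) = 0x30
s_7 = InvRound(s_6, k_0) = 0x40

0x40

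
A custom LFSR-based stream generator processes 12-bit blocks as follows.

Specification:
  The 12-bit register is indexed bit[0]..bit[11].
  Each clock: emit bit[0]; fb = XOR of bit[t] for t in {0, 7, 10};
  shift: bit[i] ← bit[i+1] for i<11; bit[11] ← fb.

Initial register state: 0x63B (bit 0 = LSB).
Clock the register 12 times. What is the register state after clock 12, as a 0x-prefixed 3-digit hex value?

reg_0 = 0x63B
clock 1: out=1, reg = 0x31D
clock 2: out=1, reg = 0x98E
clock 3: out=0, reg = 0xCC7
clock 4: out=1, reg = 0xE63
clock 5: out=1, reg = 0x731
clock 6: out=1, reg = 0x398
clock 7: out=0, reg = 0x9CC
clock 8: out=0, reg = 0xCE6
clock 9: out=0, reg = 0x673
clock 10: out=1, reg = 0x339
clock 11: out=1, reg = 0x99C
clock 12: out=0, reg = 0xCCE

0xCCE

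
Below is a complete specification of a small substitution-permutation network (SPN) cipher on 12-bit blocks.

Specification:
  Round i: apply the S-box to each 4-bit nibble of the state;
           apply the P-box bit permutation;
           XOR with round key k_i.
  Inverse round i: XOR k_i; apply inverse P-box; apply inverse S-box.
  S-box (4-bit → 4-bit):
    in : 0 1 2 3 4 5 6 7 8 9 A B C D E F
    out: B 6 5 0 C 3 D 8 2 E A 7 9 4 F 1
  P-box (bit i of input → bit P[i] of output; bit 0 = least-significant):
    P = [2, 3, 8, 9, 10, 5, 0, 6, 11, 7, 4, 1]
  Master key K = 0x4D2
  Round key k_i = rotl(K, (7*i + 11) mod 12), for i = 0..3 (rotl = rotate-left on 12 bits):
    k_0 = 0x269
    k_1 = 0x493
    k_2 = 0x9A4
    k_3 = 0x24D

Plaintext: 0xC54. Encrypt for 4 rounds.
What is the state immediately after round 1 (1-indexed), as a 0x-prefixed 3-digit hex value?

s_0 = plaintext = 0xC54
s_1 = Round(s_0, k_0) = 0xD4B
s_2 = Round(s_1, k_1) = 0x5CE
s_3 = Round(s_2, k_2) = 0x668
s_4 = Round(s_3, k_3) = 0xE16

0xD4B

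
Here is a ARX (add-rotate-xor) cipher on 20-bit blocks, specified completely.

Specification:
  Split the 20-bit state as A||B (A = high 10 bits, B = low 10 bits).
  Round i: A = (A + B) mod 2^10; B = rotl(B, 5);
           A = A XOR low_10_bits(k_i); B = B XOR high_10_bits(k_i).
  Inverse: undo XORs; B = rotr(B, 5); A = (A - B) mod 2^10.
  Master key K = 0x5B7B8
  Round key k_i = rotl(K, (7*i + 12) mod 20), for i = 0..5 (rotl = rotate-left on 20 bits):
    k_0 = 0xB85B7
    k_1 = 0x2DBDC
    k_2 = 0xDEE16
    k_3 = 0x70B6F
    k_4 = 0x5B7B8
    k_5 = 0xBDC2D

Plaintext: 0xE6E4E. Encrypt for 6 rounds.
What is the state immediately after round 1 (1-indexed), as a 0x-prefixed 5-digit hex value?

0x17B33

s_0 = plaintext = 0xE6E4E
s_1 = Round(s_0, k_0) = 0x17B33
s_2 = Round(s_1, k_1) = 0x136CF
s_3 = Round(s_2, k_2) = 0x42A8D
s_4 = Round(s_3, k_3) = 0x3E076
s_5 = Round(s_4, k_4) = 0xB5BAE
s_6 = Round(s_5, k_5) = 0xAA72A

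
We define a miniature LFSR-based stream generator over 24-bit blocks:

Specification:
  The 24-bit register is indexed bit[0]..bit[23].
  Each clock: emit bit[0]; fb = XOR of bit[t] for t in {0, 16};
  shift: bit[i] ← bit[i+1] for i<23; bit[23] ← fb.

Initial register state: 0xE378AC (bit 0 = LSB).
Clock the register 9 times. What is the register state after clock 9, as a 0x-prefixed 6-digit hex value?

reg_0 = 0xE378AC
clock 1: out=0, reg = 0xF1BC56
clock 2: out=0, reg = 0xF8DE2B
clock 3: out=1, reg = 0xFC6F15
clock 4: out=1, reg = 0xFE378A
clock 5: out=0, reg = 0x7F1BC5
clock 6: out=1, reg = 0x3F8DE2
clock 7: out=0, reg = 0x9FC6F1
clock 8: out=1, reg = 0x4FE378
clock 9: out=0, reg = 0xA7F1BC

0xA7F1BC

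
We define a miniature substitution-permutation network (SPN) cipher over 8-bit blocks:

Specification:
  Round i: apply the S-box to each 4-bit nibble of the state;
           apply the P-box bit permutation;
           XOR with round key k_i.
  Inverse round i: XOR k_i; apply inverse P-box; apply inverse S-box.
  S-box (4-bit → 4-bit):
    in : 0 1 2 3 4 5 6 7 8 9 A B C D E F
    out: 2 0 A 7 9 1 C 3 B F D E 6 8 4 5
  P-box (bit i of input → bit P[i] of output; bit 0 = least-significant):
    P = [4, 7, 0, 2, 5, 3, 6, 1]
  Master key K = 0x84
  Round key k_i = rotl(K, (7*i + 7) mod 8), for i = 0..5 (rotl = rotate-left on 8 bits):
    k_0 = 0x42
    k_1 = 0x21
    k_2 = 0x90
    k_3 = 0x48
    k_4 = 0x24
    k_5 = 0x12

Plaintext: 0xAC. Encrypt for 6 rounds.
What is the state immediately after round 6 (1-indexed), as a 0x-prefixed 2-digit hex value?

s_0 = plaintext = 0xAC
s_1 = Round(s_0, k_0) = 0xA1
s_2 = Round(s_1, k_1) = 0x43
s_3 = Round(s_2, k_2) = 0x23
s_4 = Round(s_3, k_3) = 0xD3
s_5 = Round(s_4, k_4) = 0xB7
s_6 = Round(s_5, k_5) = 0xC8

0xC8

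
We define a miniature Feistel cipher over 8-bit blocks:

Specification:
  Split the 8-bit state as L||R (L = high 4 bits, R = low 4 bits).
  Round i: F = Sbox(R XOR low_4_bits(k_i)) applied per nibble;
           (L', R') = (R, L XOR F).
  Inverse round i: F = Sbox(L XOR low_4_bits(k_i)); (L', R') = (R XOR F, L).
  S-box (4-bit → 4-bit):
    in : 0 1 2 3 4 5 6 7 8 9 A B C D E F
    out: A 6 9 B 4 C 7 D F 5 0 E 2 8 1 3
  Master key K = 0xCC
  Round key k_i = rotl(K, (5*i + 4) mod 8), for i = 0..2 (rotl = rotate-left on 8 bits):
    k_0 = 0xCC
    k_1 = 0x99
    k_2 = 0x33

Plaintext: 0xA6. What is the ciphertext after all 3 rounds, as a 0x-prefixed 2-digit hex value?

s_0 = plaintext = 0xA6
s_1 = Round(s_0, k_0) = 0x6A
s_2 = Round(s_1, k_1) = 0xAD
s_3 = Round(s_2, k_2) = 0xDB

0xDB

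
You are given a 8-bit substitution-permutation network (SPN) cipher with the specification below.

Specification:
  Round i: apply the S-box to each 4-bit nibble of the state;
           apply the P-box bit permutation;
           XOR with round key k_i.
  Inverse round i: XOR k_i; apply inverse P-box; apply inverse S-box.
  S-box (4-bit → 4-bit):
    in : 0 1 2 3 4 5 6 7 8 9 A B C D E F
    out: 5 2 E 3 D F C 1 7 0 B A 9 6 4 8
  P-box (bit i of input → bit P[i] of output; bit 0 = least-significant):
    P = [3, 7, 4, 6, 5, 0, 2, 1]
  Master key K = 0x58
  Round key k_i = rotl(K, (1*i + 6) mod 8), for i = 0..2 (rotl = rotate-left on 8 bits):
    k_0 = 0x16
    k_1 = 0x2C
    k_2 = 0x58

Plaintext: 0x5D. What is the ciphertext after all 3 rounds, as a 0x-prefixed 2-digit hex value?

s_0 = plaintext = 0x5D
s_1 = Round(s_0, k_0) = 0xA1
s_2 = Round(s_1, k_1) = 0x8F
s_3 = Round(s_2, k_2) = 0x3D

0x3D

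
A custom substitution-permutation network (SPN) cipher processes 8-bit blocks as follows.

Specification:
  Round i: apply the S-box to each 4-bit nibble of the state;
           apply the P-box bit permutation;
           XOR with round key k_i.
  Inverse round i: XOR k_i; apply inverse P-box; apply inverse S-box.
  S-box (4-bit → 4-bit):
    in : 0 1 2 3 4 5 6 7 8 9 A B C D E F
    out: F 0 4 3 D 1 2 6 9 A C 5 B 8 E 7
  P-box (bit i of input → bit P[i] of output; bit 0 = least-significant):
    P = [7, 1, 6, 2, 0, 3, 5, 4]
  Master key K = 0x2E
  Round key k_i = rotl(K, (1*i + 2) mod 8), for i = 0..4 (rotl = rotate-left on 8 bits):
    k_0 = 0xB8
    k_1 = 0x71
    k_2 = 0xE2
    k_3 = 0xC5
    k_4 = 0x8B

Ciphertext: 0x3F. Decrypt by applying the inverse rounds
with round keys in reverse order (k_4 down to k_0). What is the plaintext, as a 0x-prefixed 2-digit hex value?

s_0 = ciphertext = 0x3F
s_1 = InvRound(s_0, k_4) = 0xA8
s_2 = InvRound(s_1, k_3) = 0xFA
s_3 = InvRound(s_2, k_2) = 0x91
s_4 = InvRound(s_3, k_1) = 0x2B
s_5 = InvRound(s_4, k_0) = 0x83

0x83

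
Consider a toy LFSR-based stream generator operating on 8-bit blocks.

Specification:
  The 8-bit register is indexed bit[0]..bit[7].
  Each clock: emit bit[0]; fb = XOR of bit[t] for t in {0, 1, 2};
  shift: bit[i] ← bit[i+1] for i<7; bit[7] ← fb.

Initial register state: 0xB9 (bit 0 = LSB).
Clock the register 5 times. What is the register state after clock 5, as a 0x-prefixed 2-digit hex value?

reg_0 = 0xB9
clock 1: out=1, reg = 0xDC
clock 2: out=0, reg = 0xEE
clock 3: out=0, reg = 0x77
clock 4: out=1, reg = 0xBB
clock 5: out=1, reg = 0x5D

0x5D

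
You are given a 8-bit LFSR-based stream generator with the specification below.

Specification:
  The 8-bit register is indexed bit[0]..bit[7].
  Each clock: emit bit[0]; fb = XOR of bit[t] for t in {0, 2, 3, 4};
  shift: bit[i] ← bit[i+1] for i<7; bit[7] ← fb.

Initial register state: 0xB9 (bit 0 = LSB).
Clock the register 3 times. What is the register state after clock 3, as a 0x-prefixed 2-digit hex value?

reg_0 = 0xB9
clock 1: out=1, reg = 0xDC
clock 2: out=0, reg = 0xEE
clock 3: out=0, reg = 0x77

0x77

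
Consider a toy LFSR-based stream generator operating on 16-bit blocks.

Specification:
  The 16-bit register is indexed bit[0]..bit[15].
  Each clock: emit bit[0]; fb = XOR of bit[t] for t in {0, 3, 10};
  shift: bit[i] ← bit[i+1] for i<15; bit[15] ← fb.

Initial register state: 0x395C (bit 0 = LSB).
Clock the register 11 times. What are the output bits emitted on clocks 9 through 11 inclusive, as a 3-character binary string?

100

reg_0 = 0x395C
clock 1: out=0, reg = 0x9CAE
clock 2: out=0, reg = 0x4E57
clock 3: out=1, reg = 0x272B
clock 4: out=1, reg = 0x9395
clock 5: out=1, reg = 0xC9CA
clock 6: out=0, reg = 0xE4E5
clock 7: out=1, reg = 0x7272
clock 8: out=0, reg = 0x3939
clock 9: out=1, reg = 0x1C9C
clock 10: out=0, reg = 0x0E4E
clock 11: out=0, reg = 0x0727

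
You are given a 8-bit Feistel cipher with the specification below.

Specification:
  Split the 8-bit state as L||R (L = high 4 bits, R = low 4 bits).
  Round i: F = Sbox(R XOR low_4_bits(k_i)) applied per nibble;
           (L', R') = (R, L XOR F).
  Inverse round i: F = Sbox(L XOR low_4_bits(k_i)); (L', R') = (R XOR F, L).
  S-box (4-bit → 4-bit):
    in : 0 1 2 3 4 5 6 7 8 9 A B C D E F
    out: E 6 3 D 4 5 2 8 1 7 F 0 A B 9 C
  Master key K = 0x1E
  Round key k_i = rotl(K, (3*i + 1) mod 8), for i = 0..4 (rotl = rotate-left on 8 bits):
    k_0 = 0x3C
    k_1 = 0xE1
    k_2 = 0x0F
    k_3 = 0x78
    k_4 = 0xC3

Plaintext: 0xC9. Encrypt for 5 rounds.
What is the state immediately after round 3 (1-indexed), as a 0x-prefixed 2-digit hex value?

s_0 = plaintext = 0xC9
s_1 = Round(s_0, k_0) = 0x99
s_2 = Round(s_1, k_1) = 0x98
s_3 = Round(s_2, k_2) = 0x81
s_4 = Round(s_3, k_3) = 0x1F
s_5 = Round(s_4, k_4) = 0xFB

0x81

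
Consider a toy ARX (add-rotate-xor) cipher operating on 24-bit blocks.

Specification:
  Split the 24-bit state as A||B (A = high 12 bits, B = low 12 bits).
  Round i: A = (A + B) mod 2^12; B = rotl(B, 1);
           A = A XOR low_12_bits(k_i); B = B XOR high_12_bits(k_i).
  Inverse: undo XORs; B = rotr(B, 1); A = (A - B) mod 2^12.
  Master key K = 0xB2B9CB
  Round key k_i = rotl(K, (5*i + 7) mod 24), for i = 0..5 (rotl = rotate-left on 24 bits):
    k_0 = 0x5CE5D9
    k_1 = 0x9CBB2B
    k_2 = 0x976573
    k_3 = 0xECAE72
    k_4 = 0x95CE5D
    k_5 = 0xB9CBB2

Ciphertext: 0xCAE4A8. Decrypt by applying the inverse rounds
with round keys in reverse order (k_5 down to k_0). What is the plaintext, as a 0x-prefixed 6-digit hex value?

0x2FE821

s_0 = ciphertext = 0xCAE4A8
s_1 = InvRound(s_0, k_5) = 0xF8279A
s_2 = InvRound(s_1, k_4) = 0xA7C763
s_3 = InvRound(s_2, k_3) = 0x73ACD4
s_4 = InvRound(s_3, k_2) = 0xF782D1
s_5 = InvRound(s_4, k_1) = 0xEC658D
s_6 = InvRound(s_5, k_0) = 0x2FE821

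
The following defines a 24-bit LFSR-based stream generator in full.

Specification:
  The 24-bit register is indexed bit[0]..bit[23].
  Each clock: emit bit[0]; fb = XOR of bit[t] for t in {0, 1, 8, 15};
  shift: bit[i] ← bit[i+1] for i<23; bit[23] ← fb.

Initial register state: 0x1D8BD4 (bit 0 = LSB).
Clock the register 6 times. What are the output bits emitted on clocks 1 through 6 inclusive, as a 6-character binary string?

reg_0 = 0x1D8BD4
clock 1: out=0, reg = 0x0EC5EA
clock 2: out=0, reg = 0x8762F5
clock 3: out=1, reg = 0xC3B17A
clock 4: out=0, reg = 0xE1D8BD
clock 5: out=1, reg = 0x70EC5E
clock 6: out=0, reg = 0x38762F

001010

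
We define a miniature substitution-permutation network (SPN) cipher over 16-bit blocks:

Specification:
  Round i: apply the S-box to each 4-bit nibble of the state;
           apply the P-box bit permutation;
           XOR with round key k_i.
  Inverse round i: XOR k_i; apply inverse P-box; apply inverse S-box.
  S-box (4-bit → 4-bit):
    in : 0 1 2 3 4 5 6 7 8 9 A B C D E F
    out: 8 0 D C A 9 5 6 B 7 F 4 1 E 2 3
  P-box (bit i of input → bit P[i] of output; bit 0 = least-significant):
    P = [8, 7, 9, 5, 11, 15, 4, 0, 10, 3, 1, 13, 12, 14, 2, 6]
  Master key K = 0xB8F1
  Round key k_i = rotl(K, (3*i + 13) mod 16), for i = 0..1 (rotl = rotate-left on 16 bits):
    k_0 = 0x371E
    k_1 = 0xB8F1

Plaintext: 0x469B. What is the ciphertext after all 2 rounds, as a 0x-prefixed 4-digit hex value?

s_0 = plaintext = 0x469B
s_1 = Round(s_0, k_0) = 0xF94C
s_2 = Round(s_1, k_1) = 0x6DFA

0x6DFA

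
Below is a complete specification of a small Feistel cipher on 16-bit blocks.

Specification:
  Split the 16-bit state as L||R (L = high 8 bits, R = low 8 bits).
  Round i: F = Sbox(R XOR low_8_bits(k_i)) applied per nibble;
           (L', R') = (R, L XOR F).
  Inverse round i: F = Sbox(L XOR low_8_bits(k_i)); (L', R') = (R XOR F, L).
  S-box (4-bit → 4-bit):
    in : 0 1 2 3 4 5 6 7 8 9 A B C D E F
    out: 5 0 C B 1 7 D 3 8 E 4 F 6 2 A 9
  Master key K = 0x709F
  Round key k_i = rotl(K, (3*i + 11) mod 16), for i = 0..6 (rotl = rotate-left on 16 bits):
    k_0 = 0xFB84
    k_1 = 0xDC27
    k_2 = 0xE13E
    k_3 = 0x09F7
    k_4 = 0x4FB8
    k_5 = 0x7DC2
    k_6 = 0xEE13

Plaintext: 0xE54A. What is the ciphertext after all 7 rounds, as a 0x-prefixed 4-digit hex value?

s_0 = plaintext = 0xE54A
s_1 = Round(s_0, k_0) = 0x4A8F
s_2 = Round(s_1, k_1) = 0x8F02
s_3 = Round(s_2, k_2) = 0x0239
s_4 = Round(s_3, k_3) = 0x3968
s_5 = Round(s_4, k_4) = 0x681C
s_6 = Round(s_5, k_5) = 0x1C42
s_7 = Round(s_6, k_6) = 0x426C

0x426C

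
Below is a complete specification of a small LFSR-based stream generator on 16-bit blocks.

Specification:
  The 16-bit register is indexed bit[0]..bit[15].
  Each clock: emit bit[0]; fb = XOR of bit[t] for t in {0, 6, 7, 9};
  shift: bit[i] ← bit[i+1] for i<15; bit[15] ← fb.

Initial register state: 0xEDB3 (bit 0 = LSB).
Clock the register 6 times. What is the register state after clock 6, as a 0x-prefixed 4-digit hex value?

reg_0 = 0xEDB3
clock 1: out=1, reg = 0x76D9
clock 2: out=1, reg = 0x3B6C
clock 3: out=0, reg = 0x1DB6
clock 4: out=0, reg = 0x8EDB
clock 5: out=1, reg = 0x476D
clock 6: out=1, reg = 0xA3B6

0xA3B6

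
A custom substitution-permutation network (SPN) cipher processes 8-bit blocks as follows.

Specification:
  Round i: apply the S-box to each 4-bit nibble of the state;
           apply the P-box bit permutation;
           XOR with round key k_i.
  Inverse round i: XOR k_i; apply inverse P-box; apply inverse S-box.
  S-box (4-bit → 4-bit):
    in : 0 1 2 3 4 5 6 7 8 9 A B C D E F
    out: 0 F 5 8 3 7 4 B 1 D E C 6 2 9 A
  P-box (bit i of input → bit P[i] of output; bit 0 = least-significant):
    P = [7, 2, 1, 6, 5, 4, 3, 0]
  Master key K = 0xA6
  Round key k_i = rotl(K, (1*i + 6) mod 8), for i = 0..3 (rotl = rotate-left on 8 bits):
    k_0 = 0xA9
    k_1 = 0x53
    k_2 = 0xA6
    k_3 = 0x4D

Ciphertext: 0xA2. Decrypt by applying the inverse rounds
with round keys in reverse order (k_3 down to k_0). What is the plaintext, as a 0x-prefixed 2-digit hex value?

0x7D

s_0 = ciphertext = 0xA2
s_1 = InvRound(s_0, k_3) = 0x91
s_2 = InvRound(s_1, k_2) = 0x7C
s_3 = InvRound(s_2, k_1) = 0x9C
s_4 = InvRound(s_3, k_0) = 0x7D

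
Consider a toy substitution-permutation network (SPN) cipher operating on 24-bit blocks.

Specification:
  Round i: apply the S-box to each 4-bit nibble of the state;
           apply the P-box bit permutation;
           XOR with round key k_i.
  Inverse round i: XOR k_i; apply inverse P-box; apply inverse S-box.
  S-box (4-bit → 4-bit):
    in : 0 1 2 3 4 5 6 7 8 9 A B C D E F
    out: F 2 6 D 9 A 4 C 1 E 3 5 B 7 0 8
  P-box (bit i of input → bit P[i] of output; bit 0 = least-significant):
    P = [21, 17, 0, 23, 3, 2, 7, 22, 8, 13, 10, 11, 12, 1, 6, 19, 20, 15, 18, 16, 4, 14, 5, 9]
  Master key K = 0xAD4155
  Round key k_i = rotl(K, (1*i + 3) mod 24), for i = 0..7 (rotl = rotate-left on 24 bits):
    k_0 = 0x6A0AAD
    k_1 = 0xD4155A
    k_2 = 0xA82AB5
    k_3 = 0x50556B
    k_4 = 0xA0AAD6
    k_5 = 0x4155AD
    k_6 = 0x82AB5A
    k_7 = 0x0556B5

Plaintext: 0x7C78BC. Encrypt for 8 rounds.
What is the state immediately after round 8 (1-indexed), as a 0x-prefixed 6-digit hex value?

s_0 = plaintext = 0x7C78BC
s_1 = Round(s_0, k_0) = 0xD18945
s_2 = Round(s_1, k_1) = 0x16E962
s_3 = Round(s_2, k_2) = 0xAE4634
s_4 = Round(s_3, k_3) = 0xB801F3
s_5 = Round(s_4, k_4) = 0x589AA5
s_6 = Round(s_5, k_5) = 0xDB36E3
s_7 = Round(s_6, k_6) = 0x3EFF2B
s_8 = Round(s_7, k_7) = 0x2D5C00

0x2D5C00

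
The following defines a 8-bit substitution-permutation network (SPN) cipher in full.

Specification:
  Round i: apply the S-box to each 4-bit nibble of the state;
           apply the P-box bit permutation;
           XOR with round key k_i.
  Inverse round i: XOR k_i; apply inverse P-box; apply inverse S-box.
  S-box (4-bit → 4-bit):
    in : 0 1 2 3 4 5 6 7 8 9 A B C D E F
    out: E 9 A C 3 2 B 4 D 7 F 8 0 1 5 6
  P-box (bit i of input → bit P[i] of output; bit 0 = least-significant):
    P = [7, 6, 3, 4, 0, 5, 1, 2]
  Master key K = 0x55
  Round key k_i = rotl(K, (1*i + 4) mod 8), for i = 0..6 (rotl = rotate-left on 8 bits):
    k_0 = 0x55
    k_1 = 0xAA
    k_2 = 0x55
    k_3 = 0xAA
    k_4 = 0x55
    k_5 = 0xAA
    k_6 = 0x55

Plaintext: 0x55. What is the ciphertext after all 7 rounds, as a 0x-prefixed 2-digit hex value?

0xF3

s_0 = plaintext = 0x55
s_1 = Round(s_0, k_0) = 0x35
s_2 = Round(s_1, k_1) = 0xEC
s_3 = Round(s_2, k_2) = 0x56
s_4 = Round(s_3, k_3) = 0x5A
s_5 = Round(s_4, k_4) = 0xAD
s_6 = Round(s_5, k_5) = 0x0D
s_7 = Round(s_6, k_6) = 0xF3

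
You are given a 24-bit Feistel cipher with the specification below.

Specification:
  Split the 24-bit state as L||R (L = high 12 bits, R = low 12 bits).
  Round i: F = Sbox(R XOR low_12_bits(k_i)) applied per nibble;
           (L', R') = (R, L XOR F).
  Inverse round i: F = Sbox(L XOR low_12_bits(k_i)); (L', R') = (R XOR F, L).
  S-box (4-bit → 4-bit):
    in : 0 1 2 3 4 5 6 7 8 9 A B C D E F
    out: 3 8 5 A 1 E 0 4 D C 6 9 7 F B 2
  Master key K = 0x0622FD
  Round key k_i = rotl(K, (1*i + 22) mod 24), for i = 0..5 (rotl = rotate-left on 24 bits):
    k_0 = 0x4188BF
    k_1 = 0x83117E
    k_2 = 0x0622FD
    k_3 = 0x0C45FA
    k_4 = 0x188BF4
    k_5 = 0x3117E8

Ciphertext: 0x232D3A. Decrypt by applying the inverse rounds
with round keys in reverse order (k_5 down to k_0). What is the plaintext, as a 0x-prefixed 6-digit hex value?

0x2393D8

s_0 = ciphertext = 0x232D3A
s_1 = InvRound(s_0, k_5) = 0x3CC232
s_2 = InvRound(s_1, k_4) = 0xF9F3CC
s_3 = InvRound(s_2, k_3) = 0x5C2F9F
s_4 = InvRound(s_3, k_2) = 0xB3D5C2
s_5 = InvRound(s_4, k_1) = 0x3D8B3D
s_6 = InvRound(s_5, k_0) = 0x2393D8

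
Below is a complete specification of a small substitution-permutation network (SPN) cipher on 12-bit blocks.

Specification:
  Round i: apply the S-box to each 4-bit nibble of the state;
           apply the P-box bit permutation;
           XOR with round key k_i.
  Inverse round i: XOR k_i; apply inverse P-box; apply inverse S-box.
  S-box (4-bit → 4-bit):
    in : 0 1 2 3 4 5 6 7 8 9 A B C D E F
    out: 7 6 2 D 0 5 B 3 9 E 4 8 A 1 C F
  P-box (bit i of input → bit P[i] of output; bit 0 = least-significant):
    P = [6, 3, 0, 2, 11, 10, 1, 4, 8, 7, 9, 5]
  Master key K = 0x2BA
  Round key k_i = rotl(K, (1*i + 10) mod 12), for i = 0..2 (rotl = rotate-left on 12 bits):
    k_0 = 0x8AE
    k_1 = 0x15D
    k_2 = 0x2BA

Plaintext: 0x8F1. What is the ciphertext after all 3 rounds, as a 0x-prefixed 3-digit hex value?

s_0 = plaintext = 0x8F1
s_1 = Round(s_0, k_0) = 0x595
s_2 = Round(s_1, k_1) = 0x60E
s_3 = Round(s_2, k_2) = 0xF1D

0xF1D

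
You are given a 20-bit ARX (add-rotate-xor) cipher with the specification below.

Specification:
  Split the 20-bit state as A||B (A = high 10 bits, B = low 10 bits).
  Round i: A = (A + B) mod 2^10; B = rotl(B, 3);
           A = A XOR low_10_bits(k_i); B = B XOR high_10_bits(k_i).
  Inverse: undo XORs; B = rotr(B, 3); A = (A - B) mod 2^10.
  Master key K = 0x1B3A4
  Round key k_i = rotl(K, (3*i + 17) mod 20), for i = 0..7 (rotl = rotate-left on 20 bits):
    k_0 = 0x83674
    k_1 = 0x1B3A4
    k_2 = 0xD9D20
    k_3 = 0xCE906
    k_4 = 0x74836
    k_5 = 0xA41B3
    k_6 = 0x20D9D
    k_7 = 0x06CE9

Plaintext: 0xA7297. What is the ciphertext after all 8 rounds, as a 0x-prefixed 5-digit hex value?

0x0FDA8

s_0 = plaintext = 0xA7297
s_1 = Round(s_0, k_0) = 0xD1EB0
s_2 = Round(s_1, k_1) = 0x94DE9
s_3 = Round(s_2, k_2) = 0x4702C
s_4 = Round(s_3, k_3) = 0x13A5A
s_5 = Round(s_4, k_4) = 0xA7B06
s_6 = Round(s_5, k_5) = 0x05EA6
s_7 = Round(s_6, k_6) = 0xC81B6
s_8 = Round(s_7, k_7) = 0x0FDA8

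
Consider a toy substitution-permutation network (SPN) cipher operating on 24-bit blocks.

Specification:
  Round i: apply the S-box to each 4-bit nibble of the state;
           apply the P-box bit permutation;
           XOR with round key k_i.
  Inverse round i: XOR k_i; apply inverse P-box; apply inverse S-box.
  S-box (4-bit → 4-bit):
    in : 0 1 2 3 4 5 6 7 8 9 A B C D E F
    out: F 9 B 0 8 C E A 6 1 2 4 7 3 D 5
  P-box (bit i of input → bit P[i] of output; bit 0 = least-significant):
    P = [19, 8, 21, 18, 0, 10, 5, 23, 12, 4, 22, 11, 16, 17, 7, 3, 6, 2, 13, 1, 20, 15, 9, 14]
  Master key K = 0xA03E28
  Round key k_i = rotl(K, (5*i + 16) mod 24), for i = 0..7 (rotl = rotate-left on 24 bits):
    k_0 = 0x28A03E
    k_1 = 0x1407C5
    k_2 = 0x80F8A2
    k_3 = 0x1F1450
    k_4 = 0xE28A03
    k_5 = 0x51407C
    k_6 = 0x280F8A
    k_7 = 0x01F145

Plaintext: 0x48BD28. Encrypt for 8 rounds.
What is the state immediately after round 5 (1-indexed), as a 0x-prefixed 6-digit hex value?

s_0 = plaintext = 0x48BD28
s_1 = Round(s_0, k_0) = 0x88D5AB
s_2 = Round(s_1, k_1) = 0x77A9C1
s_3 = Round(s_2, k_2) = 0x8E2C85
s_4 = Round(s_3, k_3) = 0x78A22A
s_5 = Round(s_4, k_4) = 0x607716
s_6 = Round(s_5, k_5) = 0xF7AB23
s_7 = Round(s_6, k_6) = 0xFA098D
s_8 = Round(s_7, k_7) = 0x1AE6E9

0x607716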